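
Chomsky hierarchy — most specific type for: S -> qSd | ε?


Single nonterminal LHS, but q^n d^n is not regular
Classification: Type 2 (Context-Free)


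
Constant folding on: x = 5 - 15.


5 - 15 = -10 at compile time
Optimized: x = -10


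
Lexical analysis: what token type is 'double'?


Pattern: reserved word
Type: KEYWORD


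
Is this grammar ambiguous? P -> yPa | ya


balanced y^n…a^n: each string has a unique parse
Unambiguous


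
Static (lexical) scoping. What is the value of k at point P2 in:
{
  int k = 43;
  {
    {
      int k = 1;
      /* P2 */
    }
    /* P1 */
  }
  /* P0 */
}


k declared in the same block as P2
k = 1


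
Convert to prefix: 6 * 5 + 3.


left-to-right (same/higher precedence on left): tree is (+ (* 6 5) 3)
Prefix: + * 6 5 3


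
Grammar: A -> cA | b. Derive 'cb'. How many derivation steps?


Derivation: A => cA => cb
Steps: 2


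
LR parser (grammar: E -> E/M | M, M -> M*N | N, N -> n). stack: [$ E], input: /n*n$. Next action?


shift '/' to continue E -> E/M
Action: shift


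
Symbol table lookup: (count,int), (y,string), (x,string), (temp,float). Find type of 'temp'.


Lookup 'temp' → type float


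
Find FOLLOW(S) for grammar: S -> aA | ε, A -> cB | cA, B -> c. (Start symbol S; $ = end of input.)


$ ∈ FOLLOW(S). For each A -> αBβ: add FIRST(β)\{ε} to FOLLOW(B); if β nullable, add FOLLOW(A).
FOLLOW(S) = {$}


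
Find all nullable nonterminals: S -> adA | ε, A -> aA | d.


A nonterminal is nullable iff some alternative derives ε (directly, or every symbol in it is nullable)
Nullable: {S}


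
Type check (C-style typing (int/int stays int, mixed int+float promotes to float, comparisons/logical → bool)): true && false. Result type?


Operand types: bool && bool
Rule: logical operators take bool operands and yield bool
Result type: bool


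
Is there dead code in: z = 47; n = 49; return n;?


z is assigned but never read
Dead: 'z = 47'


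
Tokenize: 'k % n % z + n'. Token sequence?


Scan left to right, longest-match per lexeme
Tokens: ID(k), OP(%), ID(n), OP(%), ID(z), OP(+), ID(n)


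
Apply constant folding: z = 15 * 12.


15 * 12 = 180 at compile time
Optimized: z = 180


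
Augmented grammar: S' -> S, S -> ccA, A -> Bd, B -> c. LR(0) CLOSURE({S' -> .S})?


Start: S' -> .S
For each item with dot before a nonterminal B, add B -> .γ for every B-production
Closure: [S' -> .S, S -> .ccA]


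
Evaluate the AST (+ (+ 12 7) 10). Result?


Evaluate inner: (+ 12 7) = 19
Evaluate root: (+ 19 10) = 29
Result: 29


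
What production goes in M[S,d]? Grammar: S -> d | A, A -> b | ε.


For [S, d]: 'd' ∈ FIRST(d)
Entry: S -> d


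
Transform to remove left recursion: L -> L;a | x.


Left-recursive alternatives: L;a; non-recursive: x
Introduce L': L -> xL', L' -> ;aL' | ε


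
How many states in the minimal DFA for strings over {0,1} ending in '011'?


Track the longest suffix of input matching a prefix of '011': 4 classes (prefixes of length 0..3)
Minimal DFA: 4 states


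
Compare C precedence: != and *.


'*' is multiplicative (level 10); '!=' is equality (level 6)
Higher level binds tighter
'*' has higher precedence than '!='


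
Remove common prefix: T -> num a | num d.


Common prefix: 'num'
Factored: T -> num T', T' -> a | d


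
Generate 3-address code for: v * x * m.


Break into single-operator statements:
t1 = v * x
t2 = t1 * m


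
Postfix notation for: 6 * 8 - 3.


Left to right (same or higher precedence on left)
Postfix: 6 8 * 3 -


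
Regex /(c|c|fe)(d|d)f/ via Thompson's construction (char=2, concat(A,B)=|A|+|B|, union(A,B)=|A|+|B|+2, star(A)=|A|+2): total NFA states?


Syntax tree has 7 char leaf(s), 3 union(s), 0 star(s)
chars contribute 7×2 = 14; each union adds +2; each star adds +2
Total: 14 + 6 + 0 = 20 states


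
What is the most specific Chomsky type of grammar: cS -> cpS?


LHS has context (more than one symbol) and |LHS| ≤ |RHS|
Classification: Type 1 (Context-Sensitive)


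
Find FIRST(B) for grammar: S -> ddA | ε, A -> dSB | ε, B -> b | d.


Per alternative of B: FIRST(b) = {b}; FIRST(d) = {d}
FIRST(B) = {b, d}


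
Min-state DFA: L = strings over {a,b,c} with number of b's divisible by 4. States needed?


Track (count of b) mod 4: states 0..3, accept at 0
Minimal DFA: 4 states


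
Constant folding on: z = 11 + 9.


11 + 9 = 20 at compile time
Optimized: z = 20


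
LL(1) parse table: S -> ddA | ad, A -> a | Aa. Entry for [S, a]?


For [S, a]: 'a' ∈ FIRST(ad)
Entry: S -> ad


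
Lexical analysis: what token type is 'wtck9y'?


Pattern: letter/underscore followed by alphanumerics, not a keyword
Type: IDENTIFIER


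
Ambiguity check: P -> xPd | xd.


balanced x^n…d^n: each string has a unique parse
Unambiguous


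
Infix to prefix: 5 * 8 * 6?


left-to-right (same/higher precedence on left): tree is (* (* 5 8) 6)
Prefix: * * 5 8 6


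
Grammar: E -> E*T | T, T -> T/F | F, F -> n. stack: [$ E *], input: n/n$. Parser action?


no handle ('E*' is not any RHS); shift 'n'
Action: shift


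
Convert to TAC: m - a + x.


Break into single-operator statements:
t1 = m - a
t2 = t1 + x


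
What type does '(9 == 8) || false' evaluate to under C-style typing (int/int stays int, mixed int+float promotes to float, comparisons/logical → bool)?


Operand types: bool || bool
Rule: logical operators take bool operands and yield bool
Result type: bool


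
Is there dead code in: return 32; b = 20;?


statement follows a return and is unreachable
Dead: 'b = 20'


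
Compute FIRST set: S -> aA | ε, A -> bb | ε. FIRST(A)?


Per alternative of A: FIRST(bb) = {b}; FIRST(ε) = {ε}
FIRST(A) = {b, ε}


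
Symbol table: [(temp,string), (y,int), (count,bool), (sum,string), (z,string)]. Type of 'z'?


Lookup 'z' → type string


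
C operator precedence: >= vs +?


'+' is additive (level 9); '>=' is relational (level 7)
Higher level binds tighter
'+' has higher precedence than '>='


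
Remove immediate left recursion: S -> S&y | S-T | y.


Left-recursive alternatives: S&y, S-T; non-recursive: y
Introduce S': S -> yS', S' -> &yS' | -TS' | ε


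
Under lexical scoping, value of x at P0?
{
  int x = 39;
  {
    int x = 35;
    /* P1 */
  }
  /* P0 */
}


x declared in the same block as P0
x = 39


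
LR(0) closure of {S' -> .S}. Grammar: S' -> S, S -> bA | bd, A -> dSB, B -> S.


Start: S' -> .S
For each item with dot before a nonterminal B, add B -> .γ for every B-production
Closure: [S' -> .S, S -> .bA, S -> .bd]


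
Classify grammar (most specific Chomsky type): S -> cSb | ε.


Single nonterminal LHS, but c^n b^n is not regular
Classification: Type 2 (Context-Free)


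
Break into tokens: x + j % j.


Scan left to right, longest-match per lexeme
Tokens: ID(x), OP(+), ID(j), OP(%), ID(j)


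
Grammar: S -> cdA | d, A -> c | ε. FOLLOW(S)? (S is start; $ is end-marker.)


$ ∈ FOLLOW(S). For each A -> αBβ: add FIRST(β)\{ε} to FOLLOW(B); if β nullable, add FOLLOW(A).
FOLLOW(S) = {$}


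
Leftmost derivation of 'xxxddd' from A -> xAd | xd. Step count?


Derivation: A => xAd => xxAdd => xxxddd
Steps: 3


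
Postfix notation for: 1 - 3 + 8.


Left to right (same or higher precedence on left)
Postfix: 1 3 - 8 +


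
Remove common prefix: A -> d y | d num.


Common prefix: 'd'
Factored: A -> d A', A' -> y | num


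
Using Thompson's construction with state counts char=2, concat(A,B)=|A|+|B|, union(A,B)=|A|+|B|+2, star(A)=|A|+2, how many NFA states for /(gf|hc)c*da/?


Syntax tree has 7 char leaf(s), 1 union(s), 1 star(s)
chars contribute 7×2 = 14; each union adds +2; each star adds +2
Total: 14 + 2 + 2 = 18 states


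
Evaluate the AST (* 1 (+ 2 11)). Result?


Evaluate inner: (+ 2 11) = 13
Evaluate root: (* 1 13) = 13
Result: 13


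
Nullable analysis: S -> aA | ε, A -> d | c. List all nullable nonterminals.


A nonterminal is nullable iff some alternative derives ε (directly, or every symbol in it is nullable)
Nullable: {S}


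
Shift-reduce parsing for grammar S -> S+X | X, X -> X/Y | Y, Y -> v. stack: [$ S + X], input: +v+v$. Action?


handle 'S+X' on top; lookahead ∈ FOLLOW(S) = {+, $}
Action: reduce (S -> S+X)


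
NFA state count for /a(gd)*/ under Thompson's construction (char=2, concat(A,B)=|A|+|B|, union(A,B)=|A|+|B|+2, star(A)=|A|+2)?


Syntax tree has 3 char leaf(s), 0 union(s), 1 star(s)
chars contribute 3×2 = 6; each union adds +2; each star adds +2
Total: 6 + 0 + 2 = 8 states


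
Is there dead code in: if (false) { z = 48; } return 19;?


condition is constant false, so the whole block is unreachable
Dead: 'if (false) { z = 48; }'


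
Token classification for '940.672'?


Pattern: digits with a decimal point
Type: FLOAT_LITERAL


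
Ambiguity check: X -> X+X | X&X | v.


'v+v&v' has two parse trees (no precedence encoded between + and &)
Ambiguous


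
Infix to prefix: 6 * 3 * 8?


left-to-right (same/higher precedence on left): tree is (* (* 6 3) 8)
Prefix: * * 6 3 8


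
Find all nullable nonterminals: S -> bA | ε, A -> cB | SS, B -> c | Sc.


A nonterminal is nullable iff some alternative derives ε (directly, or every symbol in it is nullable)
Nullable: {A, S}


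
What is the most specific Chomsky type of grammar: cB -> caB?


LHS has context (more than one symbol) and |LHS| ≤ |RHS|
Classification: Type 1 (Context-Sensitive)


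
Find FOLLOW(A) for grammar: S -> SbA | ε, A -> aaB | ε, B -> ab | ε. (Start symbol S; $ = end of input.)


$ ∈ FOLLOW(S). For each A -> αBβ: add FIRST(β)\{ε} to FOLLOW(B); if β nullable, add FOLLOW(A).
FOLLOW(A) = {$, b}


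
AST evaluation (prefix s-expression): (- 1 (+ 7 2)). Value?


Evaluate inner: (+ 7 2) = 9
Evaluate root: (- 1 9) = -8
Result: -8


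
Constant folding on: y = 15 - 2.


15 - 2 = 13 at compile time
Optimized: y = 13


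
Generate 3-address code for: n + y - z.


Break into single-operator statements:
t1 = n + y
t2 = t1 - z


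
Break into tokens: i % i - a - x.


Scan left to right, longest-match per lexeme
Tokens: ID(i), OP(%), ID(i), OP(-), ID(a), OP(-), ID(x)


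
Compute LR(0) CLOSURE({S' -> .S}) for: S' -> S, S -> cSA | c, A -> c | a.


Start: S' -> .S
For each item with dot before a nonterminal B, add B -> .γ for every B-production
Closure: [S' -> .S, S -> .cSA, S -> .c]


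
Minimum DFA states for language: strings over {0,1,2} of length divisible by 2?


Track length mod 2: states 0..1, accept at 0
Minimal DFA: 2 states


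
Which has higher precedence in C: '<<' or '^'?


'<<' is shift (level 8); '^' is bitwise XOR (level 4)
Higher level binds tighter
'<<' has higher precedence than '^'


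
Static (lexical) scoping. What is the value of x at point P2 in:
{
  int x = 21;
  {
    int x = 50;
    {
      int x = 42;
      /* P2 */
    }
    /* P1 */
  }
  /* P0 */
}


x declared in the same block as P2
x = 42


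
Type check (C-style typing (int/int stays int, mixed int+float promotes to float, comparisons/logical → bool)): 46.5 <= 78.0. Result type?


Operand types: float <= float
Rule: comparison yields bool
Result type: bool


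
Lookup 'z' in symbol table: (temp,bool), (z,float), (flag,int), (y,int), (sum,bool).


Lookup 'z' → type float


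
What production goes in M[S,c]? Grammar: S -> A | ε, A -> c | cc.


For [S, c]: 'c' ∈ FIRST(A)
Entry: S -> A


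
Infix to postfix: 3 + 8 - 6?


Left to right (same or higher precedence on left)
Postfix: 3 8 + 6 -


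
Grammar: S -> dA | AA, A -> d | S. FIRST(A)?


Per alternative of A: FIRST(d) = {d}; FIRST(S) = {d}
FIRST(A) = {d}


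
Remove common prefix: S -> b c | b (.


Common prefix: 'b'
Factored: S -> b S', S' -> c | (


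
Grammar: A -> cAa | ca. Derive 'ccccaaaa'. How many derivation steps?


Derivation: A => cAa => ccAaa => cccAaaa => ccccaaaa
Steps: 4


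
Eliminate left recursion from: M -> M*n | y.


Left-recursive alternatives: M*n; non-recursive: y
Introduce M': M -> yM', M' -> *nM' | ε


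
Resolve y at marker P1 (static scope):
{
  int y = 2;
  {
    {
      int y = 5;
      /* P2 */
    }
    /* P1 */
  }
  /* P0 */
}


P1's block does not declare y; resolves to the enclosing declaration at depth 0
y = 2


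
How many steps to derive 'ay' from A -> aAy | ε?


Derivation: A => aAy => ay
Steps: 2


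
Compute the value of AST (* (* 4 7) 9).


Evaluate inner: (* 4 7) = 28
Evaluate root: (* 28 9) = 252
Result: 252


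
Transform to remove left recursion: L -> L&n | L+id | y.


Left-recursive alternatives: L&n, L+id; non-recursive: y
Introduce L': L -> yL', L' -> &nL' | +idL' | ε


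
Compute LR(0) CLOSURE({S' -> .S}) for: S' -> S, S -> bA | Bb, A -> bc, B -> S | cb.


Start: S' -> .S
For each item with dot before a nonterminal B, add B -> .γ for every B-production
Closure: [S' -> .S, S -> .bA, S -> .Bb, B -> .S, B -> .cb]


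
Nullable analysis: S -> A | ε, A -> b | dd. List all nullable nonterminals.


A nonterminal is nullable iff some alternative derives ε (directly, or every symbol in it is nullable)
Nullable: {S}


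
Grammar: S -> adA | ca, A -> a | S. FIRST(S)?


Per alternative of S: FIRST(adA) = {a}; FIRST(ca) = {c}
FIRST(S) = {a, c}


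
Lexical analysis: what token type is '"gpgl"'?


Pattern: double-quoted sequence
Type: STRING_LITERAL


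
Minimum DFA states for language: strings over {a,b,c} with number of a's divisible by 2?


Track (count of a) mod 2: states 0..1, accept at 0
Minimal DFA: 2 states


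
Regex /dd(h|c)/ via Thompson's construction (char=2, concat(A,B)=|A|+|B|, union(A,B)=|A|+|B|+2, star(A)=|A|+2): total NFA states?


Syntax tree has 4 char leaf(s), 1 union(s), 0 star(s)
chars contribute 4×2 = 8; each union adds +2; each star adds +2
Total: 8 + 2 + 0 = 10 states


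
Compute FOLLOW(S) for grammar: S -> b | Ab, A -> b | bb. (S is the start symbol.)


$ ∈ FOLLOW(S). For each A -> αBβ: add FIRST(β)\{ε} to FOLLOW(B); if β nullable, add FOLLOW(A).
FOLLOW(S) = {$}


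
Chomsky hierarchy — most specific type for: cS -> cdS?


LHS has context (more than one symbol) and |LHS| ≤ |RHS|
Classification: Type 1 (Context-Sensitive)


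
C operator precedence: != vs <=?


'<=' is relational (level 7); '!=' is equality (level 6)
Higher level binds tighter
'<=' has higher precedence than '!='


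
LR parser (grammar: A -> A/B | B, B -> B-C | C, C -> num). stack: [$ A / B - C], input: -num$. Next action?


handle 'B-C' on top
Action: reduce (B -> B-C)


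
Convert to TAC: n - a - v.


Break into single-operator statements:
t1 = n - a
t2 = t1 - v


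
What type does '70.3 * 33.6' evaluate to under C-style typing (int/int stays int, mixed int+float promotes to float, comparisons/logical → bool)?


Operand types: float * float
Rule: mixed int/float promotes to float; int/int stays int
Result type: float


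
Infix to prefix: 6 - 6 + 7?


left-to-right (same/higher precedence on left): tree is (+ (- 6 6) 7)
Prefix: + - 6 6 7


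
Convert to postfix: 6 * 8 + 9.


Left to right (same or higher precedence on left)
Postfix: 6 8 * 9 +


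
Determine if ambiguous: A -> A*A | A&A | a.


'a*a&a' has two parse trees (no precedence encoded between * and &)
Ambiguous


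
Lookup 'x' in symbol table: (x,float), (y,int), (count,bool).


Lookup 'x' → type float


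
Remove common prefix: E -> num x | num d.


Common prefix: 'num'
Factored: E -> num E', E' -> x | d


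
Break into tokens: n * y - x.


Scan left to right, longest-match per lexeme
Tokens: ID(n), OP(*), ID(y), OP(-), ID(x)


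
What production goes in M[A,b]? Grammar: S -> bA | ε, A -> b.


For [A, b]: 'b' ∈ FIRST(b)
Entry: A -> b


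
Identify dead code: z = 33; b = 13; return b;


z is assigned but never read
Dead: 'z = 33'


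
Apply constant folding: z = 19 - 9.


19 - 9 = 10 at compile time
Optimized: z = 10


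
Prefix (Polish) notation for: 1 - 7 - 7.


left-to-right (same/higher precedence on left): tree is (- (- 1 7) 7)
Prefix: - - 1 7 7


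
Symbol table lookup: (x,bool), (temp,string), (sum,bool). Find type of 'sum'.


Lookup 'sum' → type bool


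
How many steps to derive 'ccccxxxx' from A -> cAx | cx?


Derivation: A => cAx => ccAxx => cccAxxx => ccccxxxx
Steps: 4


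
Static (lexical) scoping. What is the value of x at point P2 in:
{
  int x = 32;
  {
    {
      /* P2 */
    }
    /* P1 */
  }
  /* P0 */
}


P2's block does not declare x; resolves to the enclosing declaration at depth 0
x = 32


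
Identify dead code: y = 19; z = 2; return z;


y is assigned but never read
Dead: 'y = 19'


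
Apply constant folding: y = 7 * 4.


7 * 4 = 28 at compile time
Optimized: y = 28


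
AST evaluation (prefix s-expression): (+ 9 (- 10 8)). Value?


Evaluate inner: (- 10 8) = 2
Evaluate root: (+ 9 2) = 11
Result: 11


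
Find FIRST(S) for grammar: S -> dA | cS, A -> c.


Per alternative of S: FIRST(dA) = {d}; FIRST(cS) = {c}
FIRST(S) = {c, d}


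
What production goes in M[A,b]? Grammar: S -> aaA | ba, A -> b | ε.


For [A, b]: 'b' ∈ FIRST(b)
Entry: A -> b


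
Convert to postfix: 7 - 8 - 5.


Left to right (same or higher precedence on left)
Postfix: 7 8 - 5 -


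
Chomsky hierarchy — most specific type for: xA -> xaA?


LHS has context (more than one symbol) and |LHS| ≤ |RHS|
Classification: Type 1 (Context-Sensitive)


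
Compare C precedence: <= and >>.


'>>' is shift (level 8); '<=' is relational (level 7)
Higher level binds tighter
'>>' has higher precedence than '<='


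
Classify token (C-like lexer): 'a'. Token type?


Pattern: letter/underscore followed by alphanumerics, not a keyword
Type: IDENTIFIER


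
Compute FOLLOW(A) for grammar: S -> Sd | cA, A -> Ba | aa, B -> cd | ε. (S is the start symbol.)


$ ∈ FOLLOW(S). For each A -> αBβ: add FIRST(β)\{ε} to FOLLOW(B); if β nullable, add FOLLOW(A).
FOLLOW(A) = {$, d}


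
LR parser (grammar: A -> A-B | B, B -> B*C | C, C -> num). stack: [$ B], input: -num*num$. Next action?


lookahead ∉ {*} so B won't extend; reduce A -> B
Action: reduce (A -> B)


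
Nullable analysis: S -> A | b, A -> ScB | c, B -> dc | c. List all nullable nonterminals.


A nonterminal is nullable iff some alternative derives ε (directly, or every symbol in it is nullable)
Nullable: {}


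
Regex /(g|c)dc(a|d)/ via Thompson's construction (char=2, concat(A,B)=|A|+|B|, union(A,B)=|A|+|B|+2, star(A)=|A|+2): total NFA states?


Syntax tree has 6 char leaf(s), 2 union(s), 0 star(s)
chars contribute 6×2 = 12; each union adds +2; each star adds +2
Total: 12 + 4 + 0 = 16 states


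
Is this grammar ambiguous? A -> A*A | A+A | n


'n*n+n' has two parse trees (no precedence encoded between * and +)
Ambiguous


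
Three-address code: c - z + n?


Break into single-operator statements:
t1 = c - z
t2 = t1 + n


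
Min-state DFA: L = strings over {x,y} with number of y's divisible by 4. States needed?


Track (count of y) mod 4: states 0..3, accept at 0
Minimal DFA: 4 states


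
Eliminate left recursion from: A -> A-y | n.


Left-recursive alternatives: A-y; non-recursive: n
Introduce A': A -> nA', A' -> -yA' | ε


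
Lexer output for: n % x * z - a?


Scan left to right, longest-match per lexeme
Tokens: ID(n), OP(%), ID(x), OP(*), ID(z), OP(-), ID(a)


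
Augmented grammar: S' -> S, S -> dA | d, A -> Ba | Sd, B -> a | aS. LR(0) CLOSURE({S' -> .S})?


Start: S' -> .S
For each item with dot before a nonterminal B, add B -> .γ for every B-production
Closure: [S' -> .S, S -> .dA, S -> .d]


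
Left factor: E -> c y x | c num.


Common prefix: 'c'
Factored: E -> c E', E' -> y x | num


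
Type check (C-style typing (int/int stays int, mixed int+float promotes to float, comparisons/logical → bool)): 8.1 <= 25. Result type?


Operand types: float <= int
Rule: comparison yields bool
Result type: bool


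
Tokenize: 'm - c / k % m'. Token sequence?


Scan left to right, longest-match per lexeme
Tokens: ID(m), OP(-), ID(c), OP(/), ID(k), OP(%), ID(m)


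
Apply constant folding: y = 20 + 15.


20 + 15 = 35 at compile time
Optimized: y = 35


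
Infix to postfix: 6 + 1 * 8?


* has higher precedence, evaluate 1*8 first
Postfix: 6 1 8 * +


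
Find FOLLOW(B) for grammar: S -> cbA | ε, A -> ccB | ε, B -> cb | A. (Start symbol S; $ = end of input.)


$ ∈ FOLLOW(S). For each A -> αBβ: add FIRST(β)\{ε} to FOLLOW(B); if β nullable, add FOLLOW(A).
FOLLOW(B) = {$}


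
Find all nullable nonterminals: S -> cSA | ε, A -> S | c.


A nonterminal is nullable iff some alternative derives ε (directly, or every symbol in it is nullable)
Nullable: {A, S}


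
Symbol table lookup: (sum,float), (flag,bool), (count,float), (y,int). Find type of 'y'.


Lookup 'y' → type int


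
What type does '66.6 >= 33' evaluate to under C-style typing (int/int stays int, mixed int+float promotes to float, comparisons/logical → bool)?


Operand types: float >= int
Rule: comparison yields bool
Result type: bool


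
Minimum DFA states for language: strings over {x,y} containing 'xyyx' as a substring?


KMP-style automaton: 4 progress states + 1 absorbing accept = 5
Minimal DFA: 5 states


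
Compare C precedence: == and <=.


'<=' is relational (level 7); '==' is equality (level 6)
Higher level binds tighter
'<=' has higher precedence than '=='


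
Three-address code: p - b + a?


Break into single-operator statements:
t1 = p - b
t2 = t1 + a


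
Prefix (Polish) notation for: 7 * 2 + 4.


left-to-right (same/higher precedence on left): tree is (+ (* 7 2) 4)
Prefix: + * 7 2 4


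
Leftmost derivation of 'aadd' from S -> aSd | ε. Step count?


Derivation: S => aSd => aaSdd => aadd
Steps: 3


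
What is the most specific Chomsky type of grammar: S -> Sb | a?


Left-linear: every RHS is a terminal or one nonterminal followed by a terminal
Classification: Type 3 (Regular)


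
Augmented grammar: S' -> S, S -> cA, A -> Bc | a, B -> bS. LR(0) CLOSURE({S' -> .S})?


Start: S' -> .S
For each item with dot before a nonterminal B, add B -> .γ for every B-production
Closure: [S' -> .S, S -> .cA]


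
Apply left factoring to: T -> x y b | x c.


Common prefix: 'x'
Factored: T -> x T', T' -> y b | c


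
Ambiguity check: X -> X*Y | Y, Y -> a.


precedence layered via separate nonterminal Y: deterministic
Unambiguous


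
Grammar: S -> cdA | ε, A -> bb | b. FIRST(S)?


Per alternative of S: FIRST(cdA) = {c}; FIRST(ε) = {ε}
FIRST(S) = {c, ε}


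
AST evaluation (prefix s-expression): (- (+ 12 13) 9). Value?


Evaluate inner: (+ 12 13) = 25
Evaluate root: (- 25 9) = 16
Result: 16


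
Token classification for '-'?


Pattern: operator symbol
Type: OPERATOR


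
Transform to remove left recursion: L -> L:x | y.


Left-recursive alternatives: L:x; non-recursive: y
Introduce L': L -> yL', L' -> :xL' | ε


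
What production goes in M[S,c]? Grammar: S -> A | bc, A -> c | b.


For [S, c]: 'c' ∈ FIRST(A)
Entry: S -> A


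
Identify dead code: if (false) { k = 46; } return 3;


condition is constant false, so the whole block is unreachable
Dead: 'if (false) { k = 46; }'


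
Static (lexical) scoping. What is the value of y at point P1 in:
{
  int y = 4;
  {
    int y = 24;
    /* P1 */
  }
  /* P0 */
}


y declared in the same block as P1
y = 24


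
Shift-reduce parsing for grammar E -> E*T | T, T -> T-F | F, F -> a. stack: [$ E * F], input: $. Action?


'F' (not preceded by T-) is the handle for T -> F
Action: reduce (T -> F)


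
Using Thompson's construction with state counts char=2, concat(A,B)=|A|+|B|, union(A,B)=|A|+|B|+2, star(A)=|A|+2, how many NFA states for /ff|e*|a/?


Syntax tree has 4 char leaf(s), 2 union(s), 1 star(s)
chars contribute 4×2 = 8; each union adds +2; each star adds +2
Total: 8 + 4 + 2 = 14 states


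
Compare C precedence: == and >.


'>' is relational (level 7); '==' is equality (level 6)
Higher level binds tighter
'>' has higher precedence than '=='


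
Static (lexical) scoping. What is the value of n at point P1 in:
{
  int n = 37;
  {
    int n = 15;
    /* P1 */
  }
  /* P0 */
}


n declared in the same block as P1
n = 15


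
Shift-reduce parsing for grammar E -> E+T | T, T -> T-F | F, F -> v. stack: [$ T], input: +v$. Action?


lookahead ∉ {-} so T won't extend; reduce E -> T
Action: reduce (E -> T)


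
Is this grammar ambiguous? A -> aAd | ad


balanced a^n…d^n: each string has a unique parse
Unambiguous


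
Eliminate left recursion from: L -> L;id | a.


Left-recursive alternatives: L;id; non-recursive: a
Introduce L': L -> aL', L' -> ;idL' | ε


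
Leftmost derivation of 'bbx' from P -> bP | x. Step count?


Derivation: P => bP => bbP => bbx
Steps: 3


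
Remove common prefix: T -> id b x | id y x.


Common prefix: 'id'
Factored: T -> id T', T' -> b x | y x


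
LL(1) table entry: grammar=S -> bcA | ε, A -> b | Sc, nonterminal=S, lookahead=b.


For [S, b]: 'b' ∈ FIRST(bcA)
Entry: S -> bcA


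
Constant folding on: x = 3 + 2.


3 + 2 = 5 at compile time
Optimized: x = 5


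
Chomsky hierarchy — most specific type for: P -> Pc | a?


Left-linear: every RHS is a terminal or one nonterminal followed by a terminal
Classification: Type 3 (Regular)


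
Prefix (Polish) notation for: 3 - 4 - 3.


left-to-right (same/higher precedence on left): tree is (- (- 3 4) 3)
Prefix: - - 3 4 3


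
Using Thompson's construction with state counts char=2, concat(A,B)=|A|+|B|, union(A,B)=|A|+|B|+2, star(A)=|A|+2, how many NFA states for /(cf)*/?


Syntax tree has 2 char leaf(s), 0 union(s), 1 star(s)
chars contribute 2×2 = 4; each union adds +2; each star adds +2
Total: 4 + 0 + 2 = 6 states


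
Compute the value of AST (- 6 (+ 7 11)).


Evaluate inner: (+ 7 11) = 18
Evaluate root: (- 6 18) = -12
Result: -12


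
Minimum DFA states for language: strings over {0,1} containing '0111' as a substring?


KMP-style automaton: 4 progress states + 1 absorbing accept = 5
Minimal DFA: 5 states


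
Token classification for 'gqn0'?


Pattern: letter/underscore followed by alphanumerics, not a keyword
Type: IDENTIFIER


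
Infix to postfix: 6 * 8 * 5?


Left to right (same or higher precedence on left)
Postfix: 6 8 * 5 *


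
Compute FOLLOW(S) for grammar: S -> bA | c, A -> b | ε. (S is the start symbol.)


$ ∈ FOLLOW(S). For each A -> αBβ: add FIRST(β)\{ε} to FOLLOW(B); if β nullable, add FOLLOW(A).
FOLLOW(S) = {$}


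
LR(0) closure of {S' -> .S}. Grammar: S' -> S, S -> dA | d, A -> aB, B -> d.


Start: S' -> .S
For each item with dot before a nonterminal B, add B -> .γ for every B-production
Closure: [S' -> .S, S -> .dA, S -> .d]


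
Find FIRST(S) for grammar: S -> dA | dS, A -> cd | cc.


Per alternative of S: FIRST(dA) = {d}; FIRST(dS) = {d}
FIRST(S) = {d}


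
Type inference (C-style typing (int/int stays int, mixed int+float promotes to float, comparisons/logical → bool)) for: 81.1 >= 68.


Operand types: float >= int
Rule: comparison yields bool
Result type: bool


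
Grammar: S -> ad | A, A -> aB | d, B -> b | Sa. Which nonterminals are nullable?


A nonterminal is nullable iff some alternative derives ε (directly, or every symbol in it is nullable)
Nullable: {}


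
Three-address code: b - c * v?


Break into single-operator statements:
t1 = c * v
t2 = b - t1


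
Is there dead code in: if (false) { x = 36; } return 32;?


condition is constant false, so the whole block is unreachable
Dead: 'if (false) { x = 36; }'


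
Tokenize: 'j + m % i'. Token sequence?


Scan left to right, longest-match per lexeme
Tokens: ID(j), OP(+), ID(m), OP(%), ID(i)


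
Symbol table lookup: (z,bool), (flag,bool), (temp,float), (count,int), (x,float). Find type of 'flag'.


Lookup 'flag' → type bool


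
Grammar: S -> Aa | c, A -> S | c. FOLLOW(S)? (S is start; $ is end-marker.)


$ ∈ FOLLOW(S). For each A -> αBβ: add FIRST(β)\{ε} to FOLLOW(B); if β nullable, add FOLLOW(A).
FOLLOW(S) = {$, a}


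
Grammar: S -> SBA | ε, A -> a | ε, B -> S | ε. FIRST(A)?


Per alternative of A: FIRST(a) = {a}; FIRST(ε) = {ε}
FIRST(A) = {a, ε}


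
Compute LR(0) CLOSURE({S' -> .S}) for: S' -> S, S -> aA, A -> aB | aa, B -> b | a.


Start: S' -> .S
For each item with dot before a nonterminal B, add B -> .γ for every B-production
Closure: [S' -> .S, S -> .aA]


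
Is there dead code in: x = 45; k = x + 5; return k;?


x is read by k's definition; k is returned
No dead code


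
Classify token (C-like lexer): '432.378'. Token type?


Pattern: digits with a decimal point
Type: FLOAT_LITERAL


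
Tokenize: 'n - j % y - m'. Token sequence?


Scan left to right, longest-match per lexeme
Tokens: ID(n), OP(-), ID(j), OP(%), ID(y), OP(-), ID(m)


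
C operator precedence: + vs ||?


'+' is additive (level 9); '||' is logical OR (level 1)
Higher level binds tighter
'+' has higher precedence than '||'


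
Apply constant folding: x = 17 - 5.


17 - 5 = 12 at compile time
Optimized: x = 12


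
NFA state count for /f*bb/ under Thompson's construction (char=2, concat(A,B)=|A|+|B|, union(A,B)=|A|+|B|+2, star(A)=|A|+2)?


Syntax tree has 3 char leaf(s), 0 union(s), 1 star(s)
chars contribute 3×2 = 6; each union adds +2; each star adds +2
Total: 6 + 0 + 2 = 8 states


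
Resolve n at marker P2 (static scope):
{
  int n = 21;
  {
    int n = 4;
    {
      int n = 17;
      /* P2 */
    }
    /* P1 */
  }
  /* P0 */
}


n declared in the same block as P2
n = 17


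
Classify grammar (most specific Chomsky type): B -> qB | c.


Right-linear: every RHS is a terminal or a terminal followed by one nonterminal
Classification: Type 3 (Regular)


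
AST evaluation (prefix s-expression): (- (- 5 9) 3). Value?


Evaluate inner: (- 5 9) = -4
Evaluate root: (- -4 3) = -7
Result: -7


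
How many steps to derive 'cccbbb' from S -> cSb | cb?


Derivation: S => cSb => ccSbb => cccbbb
Steps: 3


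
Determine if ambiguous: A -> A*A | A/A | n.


'n*n/n' has two parse trees (no precedence encoded between * and /)
Ambiguous


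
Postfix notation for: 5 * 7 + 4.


Left to right (same or higher precedence on left)
Postfix: 5 7 * 4 +


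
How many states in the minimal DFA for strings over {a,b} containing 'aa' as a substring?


KMP-style automaton: 2 progress states + 1 absorbing accept = 3
Minimal DFA: 3 states


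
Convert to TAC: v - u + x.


Break into single-operator statements:
t1 = v - u
t2 = t1 + x


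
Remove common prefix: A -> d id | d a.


Common prefix: 'd'
Factored: A -> d A', A' -> id | a


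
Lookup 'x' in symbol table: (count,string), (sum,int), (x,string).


Lookup 'x' → type string


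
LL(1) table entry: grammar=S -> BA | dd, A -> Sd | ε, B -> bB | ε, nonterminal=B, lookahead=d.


For [B, d]: ε is nullable and 'd' ∈ FOLLOW(B)
Entry: B -> ε


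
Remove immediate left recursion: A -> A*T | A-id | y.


Left-recursive alternatives: A*T, A-id; non-recursive: y
Introduce A': A -> yA', A' -> *TA' | -idA' | ε


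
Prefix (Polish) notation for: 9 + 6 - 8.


left-to-right (same/higher precedence on left): tree is (- (+ 9 6) 8)
Prefix: - + 9 6 8


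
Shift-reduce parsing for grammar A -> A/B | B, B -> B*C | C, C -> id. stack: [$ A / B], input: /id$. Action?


handle 'A/B' on top; lookahead ∈ FOLLOW(A) = {/, $}
Action: reduce (A -> A/B)


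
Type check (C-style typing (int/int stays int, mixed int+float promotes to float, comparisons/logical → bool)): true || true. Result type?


Operand types: bool || bool
Rule: logical operators take bool operands and yield bool
Result type: bool


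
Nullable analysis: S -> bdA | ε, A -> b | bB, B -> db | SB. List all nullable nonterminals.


A nonterminal is nullable iff some alternative derives ε (directly, or every symbol in it is nullable)
Nullable: {S}


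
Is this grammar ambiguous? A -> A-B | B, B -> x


precedence layered via separate nonterminal B: deterministic
Unambiguous


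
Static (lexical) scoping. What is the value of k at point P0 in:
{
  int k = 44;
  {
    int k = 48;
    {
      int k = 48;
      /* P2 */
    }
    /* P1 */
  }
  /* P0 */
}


k declared in the same block as P0
k = 44


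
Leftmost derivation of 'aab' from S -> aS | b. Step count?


Derivation: S => aS => aaS => aab
Steps: 3


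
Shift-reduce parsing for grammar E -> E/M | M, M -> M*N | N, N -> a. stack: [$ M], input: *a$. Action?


shift '*' to continue M -> M*N
Action: shift


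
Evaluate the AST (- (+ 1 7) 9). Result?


Evaluate inner: (+ 1 7) = 8
Evaluate root: (- 8 9) = -1
Result: -1


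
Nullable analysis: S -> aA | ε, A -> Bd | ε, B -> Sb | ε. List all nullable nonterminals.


A nonterminal is nullable iff some alternative derives ε (directly, or every symbol in it is nullable)
Nullable: {A, B, S}


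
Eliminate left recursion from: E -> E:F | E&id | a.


Left-recursive alternatives: E:F, E&id; non-recursive: a
Introduce E': E -> aE', E' -> :FE' | &idE' | ε


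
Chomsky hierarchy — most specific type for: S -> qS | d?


Right-linear: every RHS is a terminal or a terminal followed by one nonterminal
Classification: Type 3 (Regular)


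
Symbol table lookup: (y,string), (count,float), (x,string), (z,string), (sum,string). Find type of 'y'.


Lookup 'y' → type string


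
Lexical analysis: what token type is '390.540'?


Pattern: digits with a decimal point
Type: FLOAT_LITERAL


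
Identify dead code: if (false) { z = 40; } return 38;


condition is constant false, so the whole block is unreachable
Dead: 'if (false) { z = 40; }'


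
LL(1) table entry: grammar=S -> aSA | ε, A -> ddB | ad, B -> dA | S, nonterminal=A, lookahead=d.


For [A, d]: 'd' ∈ FIRST(ddB)
Entry: A -> ddB


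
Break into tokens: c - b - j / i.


Scan left to right, longest-match per lexeme
Tokens: ID(c), OP(-), ID(b), OP(-), ID(j), OP(/), ID(i)


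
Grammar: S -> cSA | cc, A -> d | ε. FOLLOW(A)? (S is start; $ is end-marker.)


$ ∈ FOLLOW(S). For each A -> αBβ: add FIRST(β)\{ε} to FOLLOW(B); if β nullable, add FOLLOW(A).
FOLLOW(A) = {$, d}


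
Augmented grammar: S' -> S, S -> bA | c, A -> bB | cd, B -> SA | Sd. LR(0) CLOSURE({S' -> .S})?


Start: S' -> .S
For each item with dot before a nonterminal B, add B -> .γ for every B-production
Closure: [S' -> .S, S -> .bA, S -> .c]


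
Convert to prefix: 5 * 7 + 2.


left-to-right (same/higher precedence on left): tree is (+ (* 5 7) 2)
Prefix: + * 5 7 2


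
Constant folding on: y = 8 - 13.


8 - 13 = -5 at compile time
Optimized: y = -5


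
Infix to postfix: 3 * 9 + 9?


Left to right (same or higher precedence on left)
Postfix: 3 9 * 9 +


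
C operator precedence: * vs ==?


'*' is multiplicative (level 10); '==' is equality (level 6)
Higher level binds tighter
'*' has higher precedence than '=='


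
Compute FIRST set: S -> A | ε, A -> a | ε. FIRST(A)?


Per alternative of A: FIRST(a) = {a}; FIRST(ε) = {ε}
FIRST(A) = {a, ε}


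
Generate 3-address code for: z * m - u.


Break into single-operator statements:
t1 = z * m
t2 = t1 - u


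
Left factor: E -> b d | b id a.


Common prefix: 'b'
Factored: E -> b E', E' -> d | id a


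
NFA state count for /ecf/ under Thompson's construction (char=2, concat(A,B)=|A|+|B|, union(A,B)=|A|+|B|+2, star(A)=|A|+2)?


Syntax tree has 3 char leaf(s), 0 union(s), 0 star(s)
chars contribute 3×2 = 6; each union adds +2; each star adds +2
Total: 6 + 0 + 0 = 6 states


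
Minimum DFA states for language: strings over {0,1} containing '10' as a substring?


KMP-style automaton: 2 progress states + 1 absorbing accept = 3
Minimal DFA: 3 states


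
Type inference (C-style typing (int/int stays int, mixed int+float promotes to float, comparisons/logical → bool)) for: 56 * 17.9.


Operand types: int * float
Rule: mixed int/float promotes to float; int/int stays int
Result type: float


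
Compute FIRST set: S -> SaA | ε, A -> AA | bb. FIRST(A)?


Per alternative of A: FIRST(AA) = {b}; FIRST(bb) = {b}
FIRST(A) = {b}


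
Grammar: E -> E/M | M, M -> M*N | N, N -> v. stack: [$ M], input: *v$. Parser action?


shift '*' to continue M -> M*N
Action: shift


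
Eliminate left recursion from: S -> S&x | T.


Left-recursive alternatives: S&x; non-recursive: T
Introduce S': S -> TS', S' -> &xS' | ε


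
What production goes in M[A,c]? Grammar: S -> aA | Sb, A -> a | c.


For [A, c]: 'c' ∈ FIRST(c)
Entry: A -> c


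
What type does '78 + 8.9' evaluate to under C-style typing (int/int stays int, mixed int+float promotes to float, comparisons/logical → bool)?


Operand types: int + float
Rule: mixed int/float promotes to float; int/int stays int
Result type: float


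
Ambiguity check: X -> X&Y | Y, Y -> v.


precedence layered via separate nonterminal Y: deterministic
Unambiguous


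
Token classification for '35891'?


Pattern: digits only
Type: INTEGER_LITERAL


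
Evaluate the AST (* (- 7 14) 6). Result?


Evaluate inner: (- 7 14) = -7
Evaluate root: (* -7 6) = -42
Result: -42


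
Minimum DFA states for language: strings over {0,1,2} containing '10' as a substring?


KMP-style automaton: 2 progress states + 1 absorbing accept = 3
Minimal DFA: 3 states


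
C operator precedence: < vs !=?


'<' is relational (level 7); '!=' is equality (level 6)
Higher level binds tighter
'<' has higher precedence than '!='


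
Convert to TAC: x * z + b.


Break into single-operator statements:
t1 = x * z
t2 = t1 + b


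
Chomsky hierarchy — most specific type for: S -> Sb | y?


Left-linear: every RHS is a terminal or one nonterminal followed by a terminal
Classification: Type 3 (Regular)


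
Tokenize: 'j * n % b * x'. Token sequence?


Scan left to right, longest-match per lexeme
Tokens: ID(j), OP(*), ID(n), OP(%), ID(b), OP(*), ID(x)


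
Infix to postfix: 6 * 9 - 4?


Left to right (same or higher precedence on left)
Postfix: 6 9 * 4 -


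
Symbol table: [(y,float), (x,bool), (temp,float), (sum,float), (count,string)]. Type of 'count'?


Lookup 'count' → type string


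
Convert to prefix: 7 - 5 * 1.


'*' binds tighter: tree is (- 7 (* 5 1))
Prefix: - 7 * 5 1


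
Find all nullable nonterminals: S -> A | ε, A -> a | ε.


A nonterminal is nullable iff some alternative derives ε (directly, or every symbol in it is nullable)
Nullable: {A, S}


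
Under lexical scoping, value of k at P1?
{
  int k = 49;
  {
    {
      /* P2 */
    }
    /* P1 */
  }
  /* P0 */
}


P1's block does not declare k; resolves to the enclosing declaration at depth 0
k = 49


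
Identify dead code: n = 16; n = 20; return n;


first assignment to n is overwritten before any read
Dead: 'n = 16'
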